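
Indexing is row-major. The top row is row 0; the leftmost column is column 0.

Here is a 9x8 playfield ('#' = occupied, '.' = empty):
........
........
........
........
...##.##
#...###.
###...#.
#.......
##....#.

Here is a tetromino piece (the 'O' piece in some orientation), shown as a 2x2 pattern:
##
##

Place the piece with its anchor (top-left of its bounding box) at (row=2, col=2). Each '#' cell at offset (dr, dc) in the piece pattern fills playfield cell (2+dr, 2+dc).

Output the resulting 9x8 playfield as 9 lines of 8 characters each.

Fill (2+0,2+0) = (2,2)
Fill (2+0,2+1) = (2,3)
Fill (2+1,2+0) = (3,2)
Fill (2+1,2+1) = (3,3)

Answer: ........
........
..##....
..##....
...##.##
#...###.
###...#.
#.......
##....#.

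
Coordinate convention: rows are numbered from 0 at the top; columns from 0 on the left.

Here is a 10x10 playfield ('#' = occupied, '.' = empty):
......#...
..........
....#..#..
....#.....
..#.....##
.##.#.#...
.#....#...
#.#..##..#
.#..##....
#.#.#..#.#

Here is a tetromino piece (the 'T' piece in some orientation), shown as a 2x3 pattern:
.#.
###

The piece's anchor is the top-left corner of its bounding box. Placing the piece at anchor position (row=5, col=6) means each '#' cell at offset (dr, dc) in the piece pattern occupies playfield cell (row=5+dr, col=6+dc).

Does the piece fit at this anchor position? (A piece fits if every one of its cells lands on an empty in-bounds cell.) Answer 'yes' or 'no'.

Check each piece cell at anchor (5, 6):
  offset (0,1) -> (5,7): empty -> OK
  offset (1,0) -> (6,6): occupied ('#') -> FAIL
  offset (1,1) -> (6,7): empty -> OK
  offset (1,2) -> (6,8): empty -> OK
All cells valid: no

Answer: no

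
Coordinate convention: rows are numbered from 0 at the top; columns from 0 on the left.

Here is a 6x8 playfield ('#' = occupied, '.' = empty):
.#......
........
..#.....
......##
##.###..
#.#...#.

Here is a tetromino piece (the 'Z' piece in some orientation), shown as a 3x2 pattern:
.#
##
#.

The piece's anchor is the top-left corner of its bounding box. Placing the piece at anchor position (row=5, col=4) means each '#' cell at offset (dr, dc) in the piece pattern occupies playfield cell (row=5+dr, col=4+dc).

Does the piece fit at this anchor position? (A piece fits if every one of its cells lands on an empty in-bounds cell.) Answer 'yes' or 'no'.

Check each piece cell at anchor (5, 4):
  offset (0,1) -> (5,5): empty -> OK
  offset (1,0) -> (6,4): out of bounds -> FAIL
  offset (1,1) -> (6,5): out of bounds -> FAIL
  offset (2,0) -> (7,4): out of bounds -> FAIL
All cells valid: no

Answer: no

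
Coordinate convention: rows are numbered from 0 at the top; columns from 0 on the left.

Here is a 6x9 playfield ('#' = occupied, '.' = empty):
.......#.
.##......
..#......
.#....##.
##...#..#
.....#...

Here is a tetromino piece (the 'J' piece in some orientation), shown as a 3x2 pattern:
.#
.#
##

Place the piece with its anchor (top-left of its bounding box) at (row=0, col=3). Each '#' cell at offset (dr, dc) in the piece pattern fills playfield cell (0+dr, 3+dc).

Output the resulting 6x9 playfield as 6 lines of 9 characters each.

Fill (0+0,3+1) = (0,4)
Fill (0+1,3+1) = (1,4)
Fill (0+2,3+0) = (2,3)
Fill (0+2,3+1) = (2,4)

Answer: ....#..#.
.##.#....
..###....
.#....##.
##...#..#
.....#...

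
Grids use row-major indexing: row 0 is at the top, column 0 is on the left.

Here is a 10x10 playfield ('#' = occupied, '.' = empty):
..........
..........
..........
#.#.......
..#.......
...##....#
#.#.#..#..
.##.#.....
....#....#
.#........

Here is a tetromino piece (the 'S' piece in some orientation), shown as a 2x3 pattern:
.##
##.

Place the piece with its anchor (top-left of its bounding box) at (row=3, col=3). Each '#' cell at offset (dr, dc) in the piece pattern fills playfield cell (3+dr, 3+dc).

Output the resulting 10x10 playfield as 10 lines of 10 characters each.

Answer: ..........
..........
..........
#.#.##....
..###.....
...##....#
#.#.#..#..
.##.#.....
....#....#
.#........

Derivation:
Fill (3+0,3+1) = (3,4)
Fill (3+0,3+2) = (3,5)
Fill (3+1,3+0) = (4,3)
Fill (3+1,3+1) = (4,4)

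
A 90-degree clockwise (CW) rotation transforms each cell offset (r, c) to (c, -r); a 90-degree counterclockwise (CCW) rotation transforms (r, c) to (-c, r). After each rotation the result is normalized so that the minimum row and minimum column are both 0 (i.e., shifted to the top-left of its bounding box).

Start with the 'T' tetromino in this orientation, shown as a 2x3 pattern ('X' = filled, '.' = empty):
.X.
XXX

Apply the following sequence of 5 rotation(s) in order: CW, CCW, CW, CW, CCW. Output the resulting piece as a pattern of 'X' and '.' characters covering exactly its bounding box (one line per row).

Answer: X.
XX
X.

Derivation:
Start:
.X.
XXX
After rotation 1 (CW):
X.
XX
X.
After rotation 2 (CCW):
.X.
XXX
After rotation 3 (CW):
X.
XX
X.
After rotation 4 (CW):
XXX
.X.
After rotation 5 (CCW):
X.
XX
X.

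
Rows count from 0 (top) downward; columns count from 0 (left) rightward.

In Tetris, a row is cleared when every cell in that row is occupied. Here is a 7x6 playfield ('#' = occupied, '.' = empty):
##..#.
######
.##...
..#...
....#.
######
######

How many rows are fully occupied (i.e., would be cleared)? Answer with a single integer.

Answer: 3

Derivation:
Check each row:
  row 0: 3 empty cells -> not full
  row 1: 0 empty cells -> FULL (clear)
  row 2: 4 empty cells -> not full
  row 3: 5 empty cells -> not full
  row 4: 5 empty cells -> not full
  row 5: 0 empty cells -> FULL (clear)
  row 6: 0 empty cells -> FULL (clear)
Total rows cleared: 3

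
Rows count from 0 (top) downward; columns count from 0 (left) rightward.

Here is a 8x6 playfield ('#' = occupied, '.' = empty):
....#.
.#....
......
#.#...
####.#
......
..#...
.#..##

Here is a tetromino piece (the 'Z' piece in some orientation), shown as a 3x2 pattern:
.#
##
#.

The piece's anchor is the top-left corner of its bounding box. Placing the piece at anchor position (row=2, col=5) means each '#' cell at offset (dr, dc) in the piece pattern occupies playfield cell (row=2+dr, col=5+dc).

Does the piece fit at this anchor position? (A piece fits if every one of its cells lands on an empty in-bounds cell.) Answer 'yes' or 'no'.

Check each piece cell at anchor (2, 5):
  offset (0,1) -> (2,6): out of bounds -> FAIL
  offset (1,0) -> (3,5): empty -> OK
  offset (1,1) -> (3,6): out of bounds -> FAIL
  offset (2,0) -> (4,5): occupied ('#') -> FAIL
All cells valid: no

Answer: no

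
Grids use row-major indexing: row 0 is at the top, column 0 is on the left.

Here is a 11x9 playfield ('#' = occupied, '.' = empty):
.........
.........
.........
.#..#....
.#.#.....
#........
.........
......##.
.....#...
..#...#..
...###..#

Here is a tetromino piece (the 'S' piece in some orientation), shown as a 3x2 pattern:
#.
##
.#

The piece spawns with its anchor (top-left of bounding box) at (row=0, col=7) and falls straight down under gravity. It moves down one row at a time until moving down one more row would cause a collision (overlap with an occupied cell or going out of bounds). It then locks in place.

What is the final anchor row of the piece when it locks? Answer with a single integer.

Answer: 5

Derivation:
Spawn at (row=0, col=7). Try each row:
  row 0: fits
  row 1: fits
  row 2: fits
  row 3: fits
  row 4: fits
  row 5: fits
  row 6: blocked -> lock at row 5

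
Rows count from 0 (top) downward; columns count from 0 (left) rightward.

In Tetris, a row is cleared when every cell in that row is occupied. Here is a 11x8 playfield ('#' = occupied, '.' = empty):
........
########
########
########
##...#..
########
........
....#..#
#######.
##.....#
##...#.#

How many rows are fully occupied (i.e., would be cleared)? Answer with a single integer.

Answer: 4

Derivation:
Check each row:
  row 0: 8 empty cells -> not full
  row 1: 0 empty cells -> FULL (clear)
  row 2: 0 empty cells -> FULL (clear)
  row 3: 0 empty cells -> FULL (clear)
  row 4: 5 empty cells -> not full
  row 5: 0 empty cells -> FULL (clear)
  row 6: 8 empty cells -> not full
  row 7: 6 empty cells -> not full
  row 8: 1 empty cell -> not full
  row 9: 5 empty cells -> not full
  row 10: 4 empty cells -> not full
Total rows cleared: 4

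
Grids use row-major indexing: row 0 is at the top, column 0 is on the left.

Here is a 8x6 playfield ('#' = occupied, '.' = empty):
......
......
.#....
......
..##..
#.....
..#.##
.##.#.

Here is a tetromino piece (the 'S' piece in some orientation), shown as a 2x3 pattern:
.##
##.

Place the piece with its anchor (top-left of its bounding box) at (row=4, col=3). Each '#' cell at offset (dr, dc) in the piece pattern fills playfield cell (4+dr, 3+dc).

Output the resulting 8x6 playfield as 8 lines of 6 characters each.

Fill (4+0,3+1) = (4,4)
Fill (4+0,3+2) = (4,5)
Fill (4+1,3+0) = (5,3)
Fill (4+1,3+1) = (5,4)

Answer: ......
......
.#....
......
..####
#..##.
..#.##
.##.#.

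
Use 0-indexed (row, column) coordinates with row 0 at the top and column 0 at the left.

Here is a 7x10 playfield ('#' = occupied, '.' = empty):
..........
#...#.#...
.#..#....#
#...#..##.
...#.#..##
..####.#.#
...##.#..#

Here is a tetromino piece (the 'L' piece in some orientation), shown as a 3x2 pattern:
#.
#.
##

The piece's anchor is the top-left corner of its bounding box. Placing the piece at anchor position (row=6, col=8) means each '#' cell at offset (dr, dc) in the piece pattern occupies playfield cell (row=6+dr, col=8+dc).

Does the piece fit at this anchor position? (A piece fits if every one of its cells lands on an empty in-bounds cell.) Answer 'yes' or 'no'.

Check each piece cell at anchor (6, 8):
  offset (0,0) -> (6,8): empty -> OK
  offset (1,0) -> (7,8): out of bounds -> FAIL
  offset (2,0) -> (8,8): out of bounds -> FAIL
  offset (2,1) -> (8,9): out of bounds -> FAIL
All cells valid: no

Answer: no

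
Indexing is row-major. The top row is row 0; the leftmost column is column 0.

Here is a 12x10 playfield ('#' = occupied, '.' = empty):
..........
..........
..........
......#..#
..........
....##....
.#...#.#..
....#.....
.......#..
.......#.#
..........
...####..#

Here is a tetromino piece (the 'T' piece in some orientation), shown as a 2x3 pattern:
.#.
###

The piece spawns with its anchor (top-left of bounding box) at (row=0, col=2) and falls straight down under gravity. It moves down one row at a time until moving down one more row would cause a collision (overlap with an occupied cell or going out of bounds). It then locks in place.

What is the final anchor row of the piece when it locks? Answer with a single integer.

Answer: 3

Derivation:
Spawn at (row=0, col=2). Try each row:
  row 0: fits
  row 1: fits
  row 2: fits
  row 3: fits
  row 4: blocked -> lock at row 3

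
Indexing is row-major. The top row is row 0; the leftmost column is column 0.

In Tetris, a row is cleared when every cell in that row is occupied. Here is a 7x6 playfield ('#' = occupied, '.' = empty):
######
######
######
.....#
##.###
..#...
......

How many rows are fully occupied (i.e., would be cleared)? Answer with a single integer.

Answer: 3

Derivation:
Check each row:
  row 0: 0 empty cells -> FULL (clear)
  row 1: 0 empty cells -> FULL (clear)
  row 2: 0 empty cells -> FULL (clear)
  row 3: 5 empty cells -> not full
  row 4: 1 empty cell -> not full
  row 5: 5 empty cells -> not full
  row 6: 6 empty cells -> not full
Total rows cleared: 3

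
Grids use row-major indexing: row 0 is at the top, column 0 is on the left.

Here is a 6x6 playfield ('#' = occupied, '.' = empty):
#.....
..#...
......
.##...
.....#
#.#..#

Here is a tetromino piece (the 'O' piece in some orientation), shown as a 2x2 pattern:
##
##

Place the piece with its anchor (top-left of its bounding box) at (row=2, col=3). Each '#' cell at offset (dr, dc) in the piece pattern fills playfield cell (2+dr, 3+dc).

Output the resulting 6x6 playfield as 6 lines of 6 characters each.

Fill (2+0,3+0) = (2,3)
Fill (2+0,3+1) = (2,4)
Fill (2+1,3+0) = (3,3)
Fill (2+1,3+1) = (3,4)

Answer: #.....
..#...
...##.
.####.
.....#
#.#..#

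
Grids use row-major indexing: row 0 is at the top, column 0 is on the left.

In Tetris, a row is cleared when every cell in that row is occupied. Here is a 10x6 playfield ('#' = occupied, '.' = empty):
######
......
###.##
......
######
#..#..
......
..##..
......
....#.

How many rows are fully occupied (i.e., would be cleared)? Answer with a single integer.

Answer: 2

Derivation:
Check each row:
  row 0: 0 empty cells -> FULL (clear)
  row 1: 6 empty cells -> not full
  row 2: 1 empty cell -> not full
  row 3: 6 empty cells -> not full
  row 4: 0 empty cells -> FULL (clear)
  row 5: 4 empty cells -> not full
  row 6: 6 empty cells -> not full
  row 7: 4 empty cells -> not full
  row 8: 6 empty cells -> not full
  row 9: 5 empty cells -> not full
Total rows cleared: 2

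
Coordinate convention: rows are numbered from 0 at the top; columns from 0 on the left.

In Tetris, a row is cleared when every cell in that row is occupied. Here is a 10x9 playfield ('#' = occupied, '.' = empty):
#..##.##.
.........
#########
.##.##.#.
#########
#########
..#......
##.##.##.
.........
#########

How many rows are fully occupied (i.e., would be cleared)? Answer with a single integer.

Check each row:
  row 0: 4 empty cells -> not full
  row 1: 9 empty cells -> not full
  row 2: 0 empty cells -> FULL (clear)
  row 3: 4 empty cells -> not full
  row 4: 0 empty cells -> FULL (clear)
  row 5: 0 empty cells -> FULL (clear)
  row 6: 8 empty cells -> not full
  row 7: 3 empty cells -> not full
  row 8: 9 empty cells -> not full
  row 9: 0 empty cells -> FULL (clear)
Total rows cleared: 4

Answer: 4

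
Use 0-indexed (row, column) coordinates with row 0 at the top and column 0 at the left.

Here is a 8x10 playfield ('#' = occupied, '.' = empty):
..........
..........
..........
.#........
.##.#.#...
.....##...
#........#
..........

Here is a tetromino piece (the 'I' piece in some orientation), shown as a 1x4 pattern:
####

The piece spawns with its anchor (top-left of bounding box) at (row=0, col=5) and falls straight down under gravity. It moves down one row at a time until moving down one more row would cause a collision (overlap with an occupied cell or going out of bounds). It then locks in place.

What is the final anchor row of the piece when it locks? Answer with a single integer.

Spawn at (row=0, col=5). Try each row:
  row 0: fits
  row 1: fits
  row 2: fits
  row 3: fits
  row 4: blocked -> lock at row 3

Answer: 3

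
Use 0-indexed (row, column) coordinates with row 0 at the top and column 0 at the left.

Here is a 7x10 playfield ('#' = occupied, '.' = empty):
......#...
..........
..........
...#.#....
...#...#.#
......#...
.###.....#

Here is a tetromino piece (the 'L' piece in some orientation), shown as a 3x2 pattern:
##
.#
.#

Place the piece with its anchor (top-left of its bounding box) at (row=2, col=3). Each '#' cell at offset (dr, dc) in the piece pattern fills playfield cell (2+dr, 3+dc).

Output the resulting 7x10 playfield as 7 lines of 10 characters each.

Fill (2+0,3+0) = (2,3)
Fill (2+0,3+1) = (2,4)
Fill (2+1,3+1) = (3,4)
Fill (2+2,3+1) = (4,4)

Answer: ......#...
..........
...##.....
...###....
...##..#.#
......#...
.###.....#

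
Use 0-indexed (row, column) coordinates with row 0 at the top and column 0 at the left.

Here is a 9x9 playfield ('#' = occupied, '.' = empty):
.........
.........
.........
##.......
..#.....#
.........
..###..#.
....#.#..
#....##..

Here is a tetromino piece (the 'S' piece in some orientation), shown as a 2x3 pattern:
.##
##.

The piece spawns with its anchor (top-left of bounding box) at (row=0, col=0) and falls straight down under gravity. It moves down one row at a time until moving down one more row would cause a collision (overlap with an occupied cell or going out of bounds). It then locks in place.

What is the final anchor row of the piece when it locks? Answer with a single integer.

Spawn at (row=0, col=0). Try each row:
  row 0: fits
  row 1: fits
  row 2: blocked -> lock at row 1

Answer: 1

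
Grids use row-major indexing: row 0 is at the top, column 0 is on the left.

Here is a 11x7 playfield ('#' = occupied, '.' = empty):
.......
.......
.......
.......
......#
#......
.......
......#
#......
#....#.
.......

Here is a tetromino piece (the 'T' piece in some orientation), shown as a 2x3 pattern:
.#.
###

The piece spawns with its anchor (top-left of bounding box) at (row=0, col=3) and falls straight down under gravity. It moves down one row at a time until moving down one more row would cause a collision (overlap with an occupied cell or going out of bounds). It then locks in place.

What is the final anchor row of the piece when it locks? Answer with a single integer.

Answer: 7

Derivation:
Spawn at (row=0, col=3). Try each row:
  row 0: fits
  row 1: fits
  row 2: fits
  row 3: fits
  row 4: fits
  row 5: fits
  row 6: fits
  row 7: fits
  row 8: blocked -> lock at row 7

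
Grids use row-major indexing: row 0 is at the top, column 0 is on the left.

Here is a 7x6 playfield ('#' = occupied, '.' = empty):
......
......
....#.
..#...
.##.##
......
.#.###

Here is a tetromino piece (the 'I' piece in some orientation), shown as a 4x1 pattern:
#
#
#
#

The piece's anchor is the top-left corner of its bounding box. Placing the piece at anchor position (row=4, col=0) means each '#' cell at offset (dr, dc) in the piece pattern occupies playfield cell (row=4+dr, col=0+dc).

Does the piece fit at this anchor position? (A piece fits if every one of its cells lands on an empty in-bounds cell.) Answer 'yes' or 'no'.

Check each piece cell at anchor (4, 0):
  offset (0,0) -> (4,0): empty -> OK
  offset (1,0) -> (5,0): empty -> OK
  offset (2,0) -> (6,0): empty -> OK
  offset (3,0) -> (7,0): out of bounds -> FAIL
All cells valid: no

Answer: no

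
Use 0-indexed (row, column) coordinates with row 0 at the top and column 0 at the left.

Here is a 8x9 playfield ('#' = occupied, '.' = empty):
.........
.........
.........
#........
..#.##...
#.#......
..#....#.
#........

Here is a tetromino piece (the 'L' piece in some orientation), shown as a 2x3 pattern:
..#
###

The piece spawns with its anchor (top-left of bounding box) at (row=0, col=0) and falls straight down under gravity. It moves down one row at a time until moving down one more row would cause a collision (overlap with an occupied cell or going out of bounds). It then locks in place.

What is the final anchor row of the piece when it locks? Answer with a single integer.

Answer: 1

Derivation:
Spawn at (row=0, col=0). Try each row:
  row 0: fits
  row 1: fits
  row 2: blocked -> lock at row 1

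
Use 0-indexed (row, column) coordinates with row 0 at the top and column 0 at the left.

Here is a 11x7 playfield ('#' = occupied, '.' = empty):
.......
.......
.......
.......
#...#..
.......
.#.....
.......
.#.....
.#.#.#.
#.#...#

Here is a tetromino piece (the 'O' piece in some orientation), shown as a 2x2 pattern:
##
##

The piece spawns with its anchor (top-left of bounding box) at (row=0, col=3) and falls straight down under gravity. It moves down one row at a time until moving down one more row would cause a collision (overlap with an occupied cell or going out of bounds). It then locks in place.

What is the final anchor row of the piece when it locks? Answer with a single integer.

Answer: 2

Derivation:
Spawn at (row=0, col=3). Try each row:
  row 0: fits
  row 1: fits
  row 2: fits
  row 3: blocked -> lock at row 2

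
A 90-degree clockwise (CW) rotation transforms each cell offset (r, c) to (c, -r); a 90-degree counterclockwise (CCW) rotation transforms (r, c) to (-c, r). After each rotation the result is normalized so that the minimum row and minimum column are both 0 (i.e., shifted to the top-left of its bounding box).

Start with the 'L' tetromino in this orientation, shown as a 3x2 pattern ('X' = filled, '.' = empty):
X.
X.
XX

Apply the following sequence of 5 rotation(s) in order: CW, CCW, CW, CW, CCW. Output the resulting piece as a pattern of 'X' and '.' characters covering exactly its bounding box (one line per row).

Start:
X.
X.
XX
After rotation 1 (CW):
XXX
X..
After rotation 2 (CCW):
X.
X.
XX
After rotation 3 (CW):
XXX
X..
After rotation 4 (CW):
XX
.X
.X
After rotation 5 (CCW):
XXX
X..

Answer: XXX
X..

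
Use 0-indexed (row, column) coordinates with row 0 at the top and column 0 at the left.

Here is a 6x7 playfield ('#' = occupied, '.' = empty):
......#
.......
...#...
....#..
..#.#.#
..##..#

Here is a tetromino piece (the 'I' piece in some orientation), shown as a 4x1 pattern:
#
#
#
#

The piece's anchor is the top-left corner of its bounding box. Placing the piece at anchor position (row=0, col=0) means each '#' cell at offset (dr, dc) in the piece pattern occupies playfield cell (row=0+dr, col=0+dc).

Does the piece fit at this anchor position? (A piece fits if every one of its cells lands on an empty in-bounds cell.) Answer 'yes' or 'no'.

Check each piece cell at anchor (0, 0):
  offset (0,0) -> (0,0): empty -> OK
  offset (1,0) -> (1,0): empty -> OK
  offset (2,0) -> (2,0): empty -> OK
  offset (3,0) -> (3,0): empty -> OK
All cells valid: yes

Answer: yes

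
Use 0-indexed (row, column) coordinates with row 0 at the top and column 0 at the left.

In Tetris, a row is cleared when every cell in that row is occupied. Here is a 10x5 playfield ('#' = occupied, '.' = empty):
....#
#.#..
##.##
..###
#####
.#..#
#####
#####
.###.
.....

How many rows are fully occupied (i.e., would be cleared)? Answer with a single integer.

Check each row:
  row 0: 4 empty cells -> not full
  row 1: 3 empty cells -> not full
  row 2: 1 empty cell -> not full
  row 3: 2 empty cells -> not full
  row 4: 0 empty cells -> FULL (clear)
  row 5: 3 empty cells -> not full
  row 6: 0 empty cells -> FULL (clear)
  row 7: 0 empty cells -> FULL (clear)
  row 8: 2 empty cells -> not full
  row 9: 5 empty cells -> not full
Total rows cleared: 3

Answer: 3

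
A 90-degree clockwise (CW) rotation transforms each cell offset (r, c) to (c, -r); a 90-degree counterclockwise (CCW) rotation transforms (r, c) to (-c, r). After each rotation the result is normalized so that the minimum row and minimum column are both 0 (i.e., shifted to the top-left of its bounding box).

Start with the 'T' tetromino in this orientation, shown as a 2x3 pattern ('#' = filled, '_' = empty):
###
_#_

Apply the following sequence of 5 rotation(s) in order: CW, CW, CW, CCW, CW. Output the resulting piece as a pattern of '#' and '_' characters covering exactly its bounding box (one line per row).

Start:
###
_#_
After rotation 1 (CW):
_#
##
_#
After rotation 2 (CW):
_#_
###
After rotation 3 (CW):
#_
##
#_
After rotation 4 (CCW):
_#_
###
After rotation 5 (CW):
#_
##
#_

Answer: #_
##
#_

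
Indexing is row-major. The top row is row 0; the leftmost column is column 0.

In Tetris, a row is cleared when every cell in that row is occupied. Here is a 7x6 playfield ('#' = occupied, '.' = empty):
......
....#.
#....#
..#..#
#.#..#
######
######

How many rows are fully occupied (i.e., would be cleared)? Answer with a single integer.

Answer: 2

Derivation:
Check each row:
  row 0: 6 empty cells -> not full
  row 1: 5 empty cells -> not full
  row 2: 4 empty cells -> not full
  row 3: 4 empty cells -> not full
  row 4: 3 empty cells -> not full
  row 5: 0 empty cells -> FULL (clear)
  row 6: 0 empty cells -> FULL (clear)
Total rows cleared: 2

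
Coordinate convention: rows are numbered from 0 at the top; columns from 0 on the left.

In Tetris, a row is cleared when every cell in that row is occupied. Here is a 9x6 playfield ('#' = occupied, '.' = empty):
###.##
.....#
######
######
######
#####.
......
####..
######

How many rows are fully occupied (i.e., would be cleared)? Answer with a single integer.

Answer: 4

Derivation:
Check each row:
  row 0: 1 empty cell -> not full
  row 1: 5 empty cells -> not full
  row 2: 0 empty cells -> FULL (clear)
  row 3: 0 empty cells -> FULL (clear)
  row 4: 0 empty cells -> FULL (clear)
  row 5: 1 empty cell -> not full
  row 6: 6 empty cells -> not full
  row 7: 2 empty cells -> not full
  row 8: 0 empty cells -> FULL (clear)
Total rows cleared: 4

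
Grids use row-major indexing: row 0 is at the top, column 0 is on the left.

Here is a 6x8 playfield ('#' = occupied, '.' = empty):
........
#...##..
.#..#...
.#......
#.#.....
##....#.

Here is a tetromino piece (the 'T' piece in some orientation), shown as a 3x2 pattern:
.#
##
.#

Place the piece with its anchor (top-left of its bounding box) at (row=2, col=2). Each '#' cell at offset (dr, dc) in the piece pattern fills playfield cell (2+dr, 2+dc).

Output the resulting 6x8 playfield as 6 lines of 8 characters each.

Answer: ........
#...##..
.#.##...
.###....
#.##....
##....#.

Derivation:
Fill (2+0,2+1) = (2,3)
Fill (2+1,2+0) = (3,2)
Fill (2+1,2+1) = (3,3)
Fill (2+2,2+1) = (4,3)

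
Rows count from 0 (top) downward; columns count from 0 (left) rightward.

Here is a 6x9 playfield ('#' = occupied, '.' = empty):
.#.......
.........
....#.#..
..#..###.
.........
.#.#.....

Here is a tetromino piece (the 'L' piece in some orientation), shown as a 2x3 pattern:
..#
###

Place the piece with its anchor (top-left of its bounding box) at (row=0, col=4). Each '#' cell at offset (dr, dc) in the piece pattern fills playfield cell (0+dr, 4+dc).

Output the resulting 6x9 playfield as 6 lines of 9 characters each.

Fill (0+0,4+2) = (0,6)
Fill (0+1,4+0) = (1,4)
Fill (0+1,4+1) = (1,5)
Fill (0+1,4+2) = (1,6)

Answer: .#....#..
....###..
....#.#..
..#..###.
.........
.#.#.....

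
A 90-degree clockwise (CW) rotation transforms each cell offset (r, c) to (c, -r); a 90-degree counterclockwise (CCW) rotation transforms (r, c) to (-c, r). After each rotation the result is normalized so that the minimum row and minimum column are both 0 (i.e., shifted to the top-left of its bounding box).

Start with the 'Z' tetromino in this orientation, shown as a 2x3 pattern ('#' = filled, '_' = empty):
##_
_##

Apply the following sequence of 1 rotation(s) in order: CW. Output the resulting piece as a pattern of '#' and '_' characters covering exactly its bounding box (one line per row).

Start:
##_
_##
After rotation 1 (CW):
_#
##
#_

Answer: _#
##
#_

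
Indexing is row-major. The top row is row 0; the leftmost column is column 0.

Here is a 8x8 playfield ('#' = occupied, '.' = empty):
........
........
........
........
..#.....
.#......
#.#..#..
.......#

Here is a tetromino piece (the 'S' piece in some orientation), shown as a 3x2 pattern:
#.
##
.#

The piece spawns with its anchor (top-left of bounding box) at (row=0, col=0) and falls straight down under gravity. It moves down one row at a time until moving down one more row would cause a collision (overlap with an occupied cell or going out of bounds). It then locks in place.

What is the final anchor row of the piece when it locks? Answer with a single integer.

Spawn at (row=0, col=0). Try each row:
  row 0: fits
  row 1: fits
  row 2: fits
  row 3: blocked -> lock at row 2

Answer: 2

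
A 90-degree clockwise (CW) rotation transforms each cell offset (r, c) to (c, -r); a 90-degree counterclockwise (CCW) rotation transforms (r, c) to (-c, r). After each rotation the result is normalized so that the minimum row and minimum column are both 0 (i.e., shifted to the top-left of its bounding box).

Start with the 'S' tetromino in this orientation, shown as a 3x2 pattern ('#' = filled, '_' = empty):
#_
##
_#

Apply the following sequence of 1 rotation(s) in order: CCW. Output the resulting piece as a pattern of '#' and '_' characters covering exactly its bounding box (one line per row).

Answer: _##
##_

Derivation:
Start:
#_
##
_#
After rotation 1 (CCW):
_##
##_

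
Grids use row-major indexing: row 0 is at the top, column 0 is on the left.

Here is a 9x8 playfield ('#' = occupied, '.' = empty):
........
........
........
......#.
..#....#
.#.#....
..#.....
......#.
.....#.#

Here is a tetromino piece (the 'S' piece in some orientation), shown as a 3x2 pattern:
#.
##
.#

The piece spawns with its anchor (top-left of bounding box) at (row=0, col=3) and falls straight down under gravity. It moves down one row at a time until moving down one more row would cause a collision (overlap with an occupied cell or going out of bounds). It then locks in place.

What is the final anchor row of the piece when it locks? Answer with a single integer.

Answer: 3

Derivation:
Spawn at (row=0, col=3). Try each row:
  row 0: fits
  row 1: fits
  row 2: fits
  row 3: fits
  row 4: blocked -> lock at row 3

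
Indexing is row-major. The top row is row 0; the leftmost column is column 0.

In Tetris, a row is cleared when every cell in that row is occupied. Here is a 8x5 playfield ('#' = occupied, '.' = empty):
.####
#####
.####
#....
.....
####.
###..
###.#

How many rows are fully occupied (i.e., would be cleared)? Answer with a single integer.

Answer: 1

Derivation:
Check each row:
  row 0: 1 empty cell -> not full
  row 1: 0 empty cells -> FULL (clear)
  row 2: 1 empty cell -> not full
  row 3: 4 empty cells -> not full
  row 4: 5 empty cells -> not full
  row 5: 1 empty cell -> not full
  row 6: 2 empty cells -> not full
  row 7: 1 empty cell -> not full
Total rows cleared: 1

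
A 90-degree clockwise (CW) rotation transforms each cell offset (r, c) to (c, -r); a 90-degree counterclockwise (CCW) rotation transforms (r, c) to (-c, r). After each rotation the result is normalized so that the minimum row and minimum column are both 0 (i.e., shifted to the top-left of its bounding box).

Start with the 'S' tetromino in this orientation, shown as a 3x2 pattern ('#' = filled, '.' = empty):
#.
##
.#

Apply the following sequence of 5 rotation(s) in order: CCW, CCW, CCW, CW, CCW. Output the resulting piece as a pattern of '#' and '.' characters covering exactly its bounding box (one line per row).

Start:
#.
##
.#
After rotation 1 (CCW):
.##
##.
After rotation 2 (CCW):
#.
##
.#
After rotation 3 (CCW):
.##
##.
After rotation 4 (CW):
#.
##
.#
After rotation 5 (CCW):
.##
##.

Answer: .##
##.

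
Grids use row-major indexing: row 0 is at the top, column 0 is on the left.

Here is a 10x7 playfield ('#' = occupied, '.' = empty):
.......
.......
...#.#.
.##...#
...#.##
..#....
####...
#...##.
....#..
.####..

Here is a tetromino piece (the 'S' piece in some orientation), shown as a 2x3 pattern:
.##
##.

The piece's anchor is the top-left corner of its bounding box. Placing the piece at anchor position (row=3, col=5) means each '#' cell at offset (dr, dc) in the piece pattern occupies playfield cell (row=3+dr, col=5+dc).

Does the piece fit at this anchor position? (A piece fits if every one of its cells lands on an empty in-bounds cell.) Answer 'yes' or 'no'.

Check each piece cell at anchor (3, 5):
  offset (0,1) -> (3,6): occupied ('#') -> FAIL
  offset (0,2) -> (3,7): out of bounds -> FAIL
  offset (1,0) -> (4,5): occupied ('#') -> FAIL
  offset (1,1) -> (4,6): occupied ('#') -> FAIL
All cells valid: no

Answer: no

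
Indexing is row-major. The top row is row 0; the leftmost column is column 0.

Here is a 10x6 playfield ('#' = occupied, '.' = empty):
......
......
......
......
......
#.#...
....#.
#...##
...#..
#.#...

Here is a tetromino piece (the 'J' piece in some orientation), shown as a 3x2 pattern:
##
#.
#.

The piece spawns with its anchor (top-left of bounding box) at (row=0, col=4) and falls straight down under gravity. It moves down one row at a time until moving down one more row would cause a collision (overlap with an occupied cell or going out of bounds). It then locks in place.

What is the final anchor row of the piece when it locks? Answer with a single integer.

Spawn at (row=0, col=4). Try each row:
  row 0: fits
  row 1: fits
  row 2: fits
  row 3: fits
  row 4: blocked -> lock at row 3

Answer: 3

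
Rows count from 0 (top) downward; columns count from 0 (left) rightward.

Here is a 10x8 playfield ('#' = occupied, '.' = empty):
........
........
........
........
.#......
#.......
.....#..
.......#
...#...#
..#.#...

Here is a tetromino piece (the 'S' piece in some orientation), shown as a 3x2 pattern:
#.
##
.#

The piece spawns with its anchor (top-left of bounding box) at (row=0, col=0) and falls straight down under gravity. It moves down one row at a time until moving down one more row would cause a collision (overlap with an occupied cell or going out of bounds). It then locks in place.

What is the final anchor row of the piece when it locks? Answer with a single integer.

Answer: 1

Derivation:
Spawn at (row=0, col=0). Try each row:
  row 0: fits
  row 1: fits
  row 2: blocked -> lock at row 1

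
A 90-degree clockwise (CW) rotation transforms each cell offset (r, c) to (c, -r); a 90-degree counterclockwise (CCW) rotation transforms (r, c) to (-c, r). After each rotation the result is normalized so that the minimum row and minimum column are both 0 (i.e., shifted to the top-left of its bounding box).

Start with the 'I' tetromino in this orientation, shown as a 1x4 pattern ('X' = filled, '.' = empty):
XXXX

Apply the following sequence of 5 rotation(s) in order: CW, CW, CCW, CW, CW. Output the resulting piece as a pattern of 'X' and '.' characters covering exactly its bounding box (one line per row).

Answer: X
X
X
X

Derivation:
Start:
XXXX
After rotation 1 (CW):
X
X
X
X
After rotation 2 (CW):
XXXX
After rotation 3 (CCW):
X
X
X
X
After rotation 4 (CW):
XXXX
After rotation 5 (CW):
X
X
X
X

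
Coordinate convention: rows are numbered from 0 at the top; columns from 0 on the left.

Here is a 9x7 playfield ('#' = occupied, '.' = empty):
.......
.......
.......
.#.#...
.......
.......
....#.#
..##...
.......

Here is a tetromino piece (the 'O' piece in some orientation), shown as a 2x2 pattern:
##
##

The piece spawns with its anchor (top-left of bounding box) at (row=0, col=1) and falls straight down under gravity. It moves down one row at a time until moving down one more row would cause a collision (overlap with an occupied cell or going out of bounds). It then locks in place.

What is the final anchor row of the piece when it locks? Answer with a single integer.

Spawn at (row=0, col=1). Try each row:
  row 0: fits
  row 1: fits
  row 2: blocked -> lock at row 1

Answer: 1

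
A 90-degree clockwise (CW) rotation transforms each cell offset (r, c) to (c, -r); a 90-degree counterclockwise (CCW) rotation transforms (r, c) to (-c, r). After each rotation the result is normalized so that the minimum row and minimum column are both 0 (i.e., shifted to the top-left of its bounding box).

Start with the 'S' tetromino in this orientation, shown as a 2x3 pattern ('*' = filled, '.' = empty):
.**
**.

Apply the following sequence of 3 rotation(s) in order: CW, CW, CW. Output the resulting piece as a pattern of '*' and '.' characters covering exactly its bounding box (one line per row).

Answer: *.
**
.*

Derivation:
Start:
.**
**.
After rotation 1 (CW):
*.
**
.*
After rotation 2 (CW):
.**
**.
After rotation 3 (CW):
*.
**
.*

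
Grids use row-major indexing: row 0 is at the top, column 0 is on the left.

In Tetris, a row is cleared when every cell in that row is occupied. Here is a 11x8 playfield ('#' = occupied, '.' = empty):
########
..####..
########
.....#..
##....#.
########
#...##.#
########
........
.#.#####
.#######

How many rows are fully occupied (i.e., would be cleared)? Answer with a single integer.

Answer: 4

Derivation:
Check each row:
  row 0: 0 empty cells -> FULL (clear)
  row 1: 4 empty cells -> not full
  row 2: 0 empty cells -> FULL (clear)
  row 3: 7 empty cells -> not full
  row 4: 5 empty cells -> not full
  row 5: 0 empty cells -> FULL (clear)
  row 6: 4 empty cells -> not full
  row 7: 0 empty cells -> FULL (clear)
  row 8: 8 empty cells -> not full
  row 9: 2 empty cells -> not full
  row 10: 1 empty cell -> not full
Total rows cleared: 4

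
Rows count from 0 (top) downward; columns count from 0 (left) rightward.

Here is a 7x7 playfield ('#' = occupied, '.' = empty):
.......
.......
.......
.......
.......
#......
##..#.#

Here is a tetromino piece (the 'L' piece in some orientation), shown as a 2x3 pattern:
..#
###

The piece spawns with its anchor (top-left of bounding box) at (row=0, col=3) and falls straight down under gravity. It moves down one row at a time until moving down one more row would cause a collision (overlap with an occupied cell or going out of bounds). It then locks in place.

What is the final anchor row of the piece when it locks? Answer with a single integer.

Answer: 4

Derivation:
Spawn at (row=0, col=3). Try each row:
  row 0: fits
  row 1: fits
  row 2: fits
  row 3: fits
  row 4: fits
  row 5: blocked -> lock at row 4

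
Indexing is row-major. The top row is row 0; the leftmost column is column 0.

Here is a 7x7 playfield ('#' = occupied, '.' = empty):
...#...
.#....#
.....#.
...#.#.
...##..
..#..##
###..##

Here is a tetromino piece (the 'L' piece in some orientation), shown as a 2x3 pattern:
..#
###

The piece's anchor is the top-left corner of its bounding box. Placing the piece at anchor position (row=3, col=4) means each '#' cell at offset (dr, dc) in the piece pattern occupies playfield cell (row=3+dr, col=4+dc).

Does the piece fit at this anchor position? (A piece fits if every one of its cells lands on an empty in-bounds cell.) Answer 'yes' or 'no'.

Check each piece cell at anchor (3, 4):
  offset (0,2) -> (3,6): empty -> OK
  offset (1,0) -> (4,4): occupied ('#') -> FAIL
  offset (1,1) -> (4,5): empty -> OK
  offset (1,2) -> (4,6): empty -> OK
All cells valid: no

Answer: no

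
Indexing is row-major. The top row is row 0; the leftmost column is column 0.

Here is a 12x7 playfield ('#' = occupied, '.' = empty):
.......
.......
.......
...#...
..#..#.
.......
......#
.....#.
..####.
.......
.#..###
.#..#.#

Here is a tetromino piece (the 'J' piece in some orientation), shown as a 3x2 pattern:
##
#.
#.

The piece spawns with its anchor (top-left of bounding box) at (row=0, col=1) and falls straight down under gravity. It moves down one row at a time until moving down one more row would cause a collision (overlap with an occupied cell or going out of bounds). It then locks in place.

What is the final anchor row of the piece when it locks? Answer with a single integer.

Spawn at (row=0, col=1). Try each row:
  row 0: fits
  row 1: fits
  row 2: fits
  row 3: fits
  row 4: blocked -> lock at row 3

Answer: 3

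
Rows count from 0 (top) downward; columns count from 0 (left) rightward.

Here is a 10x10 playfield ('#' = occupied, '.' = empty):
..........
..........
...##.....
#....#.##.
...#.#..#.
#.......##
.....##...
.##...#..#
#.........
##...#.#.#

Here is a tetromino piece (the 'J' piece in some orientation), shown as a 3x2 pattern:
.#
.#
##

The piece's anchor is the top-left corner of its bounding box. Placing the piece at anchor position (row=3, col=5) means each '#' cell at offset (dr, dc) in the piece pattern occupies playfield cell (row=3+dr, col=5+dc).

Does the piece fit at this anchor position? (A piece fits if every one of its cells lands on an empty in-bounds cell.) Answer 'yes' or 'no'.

Check each piece cell at anchor (3, 5):
  offset (0,1) -> (3,6): empty -> OK
  offset (1,1) -> (4,6): empty -> OK
  offset (2,0) -> (5,5): empty -> OK
  offset (2,1) -> (5,6): empty -> OK
All cells valid: yes

Answer: yes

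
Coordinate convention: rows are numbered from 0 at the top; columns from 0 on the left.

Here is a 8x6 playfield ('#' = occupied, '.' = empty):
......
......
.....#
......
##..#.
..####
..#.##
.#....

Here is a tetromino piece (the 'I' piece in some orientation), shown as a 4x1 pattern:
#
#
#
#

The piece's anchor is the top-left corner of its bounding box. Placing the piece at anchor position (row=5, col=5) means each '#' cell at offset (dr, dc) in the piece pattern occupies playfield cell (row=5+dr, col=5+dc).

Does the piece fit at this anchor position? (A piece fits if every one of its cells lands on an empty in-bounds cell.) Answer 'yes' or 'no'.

Check each piece cell at anchor (5, 5):
  offset (0,0) -> (5,5): occupied ('#') -> FAIL
  offset (1,0) -> (6,5): occupied ('#') -> FAIL
  offset (2,0) -> (7,5): empty -> OK
  offset (3,0) -> (8,5): out of bounds -> FAIL
All cells valid: no

Answer: no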